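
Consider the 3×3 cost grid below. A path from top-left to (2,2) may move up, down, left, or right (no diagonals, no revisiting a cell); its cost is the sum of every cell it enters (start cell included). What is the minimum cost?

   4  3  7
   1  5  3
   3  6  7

One optimal route is r0c0 -> r1c0 -> r1c1 -> r1c2 -> r2c2.
Its cost is 4 + 1 + 5 + 3 + 7 = 20.

20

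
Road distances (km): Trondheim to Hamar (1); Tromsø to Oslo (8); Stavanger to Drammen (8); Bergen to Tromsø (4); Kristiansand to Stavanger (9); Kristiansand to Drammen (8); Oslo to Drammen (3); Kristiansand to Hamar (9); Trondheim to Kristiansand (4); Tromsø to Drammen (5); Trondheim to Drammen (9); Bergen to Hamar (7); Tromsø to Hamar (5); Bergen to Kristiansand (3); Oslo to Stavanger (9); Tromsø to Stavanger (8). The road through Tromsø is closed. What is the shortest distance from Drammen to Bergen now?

Some routes from Drammen to Bergen avoiding Tromsø:
Drammen → Trondheim → Hamar → Bergen: 9 + 1 + 7 = 17
Drammen → Trondheim → Kristiansand → Bergen: 9 + 4 + 3 = 16
Drammen → Kristiansand → Bergen: 8 + 3 = 11
Drammen → Stavanger → Kristiansand → Bergen: 8 + 9 + 3 = 20
Shortest: 11 km.

11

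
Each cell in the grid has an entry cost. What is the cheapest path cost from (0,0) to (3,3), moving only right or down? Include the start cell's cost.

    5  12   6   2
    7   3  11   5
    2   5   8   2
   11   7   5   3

32

Take (0,0) → (1,0) → (2,0) → (2,1) → (2,2) → (2,3) → (3,3) for a total of 5 + 7 + 2 + 5 + 8 + 2 + 3 = 32.
(Top row then right column would cost 35.)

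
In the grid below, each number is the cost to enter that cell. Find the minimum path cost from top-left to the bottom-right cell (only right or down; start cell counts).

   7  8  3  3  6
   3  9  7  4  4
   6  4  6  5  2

Best path: r0c0 -> r0c1 -> r0c2 -> r0c3 -> r1c3 -> r1c4 -> r2c4
Cost: 7 + 8 + 3 + 3 + 4 + 4 + 2 = 31

31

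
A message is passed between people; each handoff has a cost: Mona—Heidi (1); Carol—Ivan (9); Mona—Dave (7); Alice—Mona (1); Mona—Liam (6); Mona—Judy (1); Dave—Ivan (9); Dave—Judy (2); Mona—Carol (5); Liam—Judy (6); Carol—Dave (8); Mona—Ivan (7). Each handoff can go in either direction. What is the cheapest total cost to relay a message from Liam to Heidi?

7

Some routes from Liam to Heidi:
Liam-Judy-Dave-Ivan-Mona-Heidi: 6 + 2 + 9 + 7 + 1 = 25
Liam-Judy-Mona-Heidi: 6 + 1 + 1 = 8
Liam-Judy-Dave-Carol-Mona-Heidi: 6 + 2 + 8 + 5 + 1 = 22
Liam-Judy-Dave-Mona-Heidi: 6 + 2 + 7 + 1 = 16
Liam-Mona-Heidi: 6 + 1 = 7
Shortest: 7.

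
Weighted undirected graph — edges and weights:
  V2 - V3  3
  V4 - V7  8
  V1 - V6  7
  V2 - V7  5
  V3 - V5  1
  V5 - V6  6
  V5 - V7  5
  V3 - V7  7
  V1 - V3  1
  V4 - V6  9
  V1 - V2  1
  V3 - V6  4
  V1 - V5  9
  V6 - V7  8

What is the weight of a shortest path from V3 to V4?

13

A few of the V3→V4 routes:
V3 -> V2 -> V7 -> V4: 3 + 5 + 8 = 16
V3 -> V5 -> V6 -> V4: 1 + 6 + 9 = 16
V3 -> V6 -> V4: 4 + 9 = 13
V3 -> V5 -> V7 -> V4: 1 + 5 + 8 = 14
V3 -> V1 -> V2 -> V7 -> V4: 1 + 1 + 5 + 8 = 15
V3 -> V7 -> V4: 7 + 8 = 15
Shortest: 13.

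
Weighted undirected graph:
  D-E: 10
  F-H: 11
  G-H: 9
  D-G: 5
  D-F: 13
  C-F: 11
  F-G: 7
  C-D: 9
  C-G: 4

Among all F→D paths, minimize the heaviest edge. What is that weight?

Comparing a few candidate routes:
F-G-D: max(7, 5) = 7
F-C-G-D: max(11, 4, 5) = 11
F-C-D: max(11, 9) = 11
F-G-C-D: max(7, 4, 9) = 9
Best route has worst link 7.

7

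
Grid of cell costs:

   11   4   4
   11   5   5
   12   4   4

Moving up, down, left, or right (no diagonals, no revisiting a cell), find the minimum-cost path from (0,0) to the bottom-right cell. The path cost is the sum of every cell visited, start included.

Cheapest: [0,0] -> [0,1] -> [0,2] -> [1,2] -> [2,2]
  11 + 4 + 4 + 5 + 4 = 28

28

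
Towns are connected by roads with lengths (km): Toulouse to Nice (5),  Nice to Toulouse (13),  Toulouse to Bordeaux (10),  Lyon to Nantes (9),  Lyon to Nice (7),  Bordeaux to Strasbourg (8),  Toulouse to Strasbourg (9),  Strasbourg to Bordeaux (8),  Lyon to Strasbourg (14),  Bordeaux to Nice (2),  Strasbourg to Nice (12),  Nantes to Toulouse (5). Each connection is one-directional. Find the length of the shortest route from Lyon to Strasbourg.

14

Checking several routes:
Lyon→Strasbourg: 14
Lyon→Nice→Toulouse→Strasbourg: 7 + 13 + 9 = 29
Lyon→Nantes→Toulouse→Strasbourg: 9 + 5 + 9 = 23
The minimum is 14 km.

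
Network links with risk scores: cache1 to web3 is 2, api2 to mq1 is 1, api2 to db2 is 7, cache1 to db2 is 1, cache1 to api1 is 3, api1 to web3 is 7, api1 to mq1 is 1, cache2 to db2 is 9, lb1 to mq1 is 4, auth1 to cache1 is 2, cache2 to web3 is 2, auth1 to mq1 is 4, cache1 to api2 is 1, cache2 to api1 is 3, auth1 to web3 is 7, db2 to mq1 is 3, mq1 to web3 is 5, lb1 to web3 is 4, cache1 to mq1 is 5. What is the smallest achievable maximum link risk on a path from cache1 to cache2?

A few of the cache1→cache2 routes:
cache1 -> api2 -> mq1 -> lb1 -> web3 -> cache2: max(1, 1, 4, 4, 2) = 4
cache1 -> web3 -> cache2: max(2, 2) = 2
cache1 -> api1 -> cache2: max(3, 3) = 3
cache1 -> db2 -> mq1 -> api1 -> cache2: max(1, 3, 1, 3) = 3
cache1 -> api1 -> mq1 -> lb1 -> web3 -> cache2: max(3, 1, 4, 4, 2) = 4
cache1 -> api2 -> mq1 -> api1 -> cache2: max(1, 1, 1, 3) = 3
The minimum achievable maximum is 2.

2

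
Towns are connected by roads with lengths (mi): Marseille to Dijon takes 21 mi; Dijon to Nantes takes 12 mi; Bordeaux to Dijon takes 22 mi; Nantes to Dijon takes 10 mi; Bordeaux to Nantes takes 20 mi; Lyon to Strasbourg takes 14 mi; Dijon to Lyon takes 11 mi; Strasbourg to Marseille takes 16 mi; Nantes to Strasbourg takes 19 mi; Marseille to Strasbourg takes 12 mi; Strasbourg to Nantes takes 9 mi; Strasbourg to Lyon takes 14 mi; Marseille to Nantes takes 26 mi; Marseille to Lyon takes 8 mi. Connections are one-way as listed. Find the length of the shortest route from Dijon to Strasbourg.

25

Paths from Dijon to Strasbourg:
Dijon → Nantes → Strasbourg: 12 + 19 = 31
Dijon → Lyon → Strasbourg: 11 + 14 = 25
The minimum is 25 mi.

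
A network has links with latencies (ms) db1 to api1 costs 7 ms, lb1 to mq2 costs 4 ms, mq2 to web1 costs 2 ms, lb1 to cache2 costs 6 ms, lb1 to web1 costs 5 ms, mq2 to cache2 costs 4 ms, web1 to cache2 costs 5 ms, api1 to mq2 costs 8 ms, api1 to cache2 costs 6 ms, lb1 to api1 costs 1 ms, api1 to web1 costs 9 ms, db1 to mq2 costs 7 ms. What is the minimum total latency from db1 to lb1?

8

Checking several routes:
db1 -> mq2 -> cache2 -> api1 -> lb1: 7 + 4 + 6 + 1 = 18
db1 -> mq2 -> web1 -> lb1: 7 + 2 + 5 = 14
db1 -> mq2 -> api1 -> lb1: 7 + 8 + 1 = 16
db1 -> mq2 -> cache2 -> lb1: 7 + 4 + 6 = 17
db1 -> mq2 -> lb1: 7 + 4 = 11
db1 -> api1 -> lb1: 7 + 1 = 8
Shortest: 8 ms.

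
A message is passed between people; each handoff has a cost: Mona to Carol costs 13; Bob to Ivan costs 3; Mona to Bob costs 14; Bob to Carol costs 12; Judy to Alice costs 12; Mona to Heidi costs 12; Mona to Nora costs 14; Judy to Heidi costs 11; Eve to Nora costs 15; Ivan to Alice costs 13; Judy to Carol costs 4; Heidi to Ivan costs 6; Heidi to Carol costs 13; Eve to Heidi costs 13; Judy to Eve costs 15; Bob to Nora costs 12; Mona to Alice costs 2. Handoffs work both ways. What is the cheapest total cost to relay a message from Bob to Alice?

Comparing a few candidate routes:
Bob → Ivan → Heidi → Mona → Alice: 3 + 6 + 12 + 2 = 23
Bob → Mona → Alice: 14 + 2 = 16
Bob → Ivan → Alice: 3 + 13 = 16
Best route has total 16.

16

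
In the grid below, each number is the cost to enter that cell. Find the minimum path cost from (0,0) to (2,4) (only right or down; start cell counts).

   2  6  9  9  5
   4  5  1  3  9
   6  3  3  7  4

26

Path [0,0]→[1,0]→[1,1]→[1,2]→[1,3]→[2,3]→[2,4]: 2 + 4 + 5 + 1 + 3 + 7 + 4 = 26.
(Top row then right column would cost 44.)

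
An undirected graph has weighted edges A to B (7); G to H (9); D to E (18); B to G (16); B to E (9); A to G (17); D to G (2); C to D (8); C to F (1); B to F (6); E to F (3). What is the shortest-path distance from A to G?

17

Routes from A to G:
A→B→F→E→D→G: 7 + 6 + 3 + 18 + 2 = 36
A→B→E→D→G: 7 + 9 + 18 + 2 = 36
A→B→E→F→C→D→G: 7 + 9 + 3 + 1 + 8 + 2 = 30
A→B→F→C→D→G: 7 + 6 + 1 + 8 + 2 = 24
A→G: 17
A→B→G: 7 + 16 = 23
Best route has total 17.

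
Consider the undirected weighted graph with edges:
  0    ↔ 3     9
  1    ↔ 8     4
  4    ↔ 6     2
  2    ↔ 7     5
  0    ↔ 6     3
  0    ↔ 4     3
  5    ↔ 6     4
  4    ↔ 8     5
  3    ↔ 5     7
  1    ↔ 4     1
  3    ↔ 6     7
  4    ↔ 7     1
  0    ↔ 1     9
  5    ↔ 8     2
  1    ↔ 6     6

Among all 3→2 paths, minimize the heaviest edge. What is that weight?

7

Some routes from 3 to 2:
3-6-5-8-1-4-7-2: max(7, 4, 2, 4, 1, 1, 5) = 7
3-6-5-8-4-7-2: max(7, 4, 2, 5, 1, 5) = 7
3-6-0-4-7-2: max(7, 3, 3, 1, 5) = 7
Smallest bottleneck: 7.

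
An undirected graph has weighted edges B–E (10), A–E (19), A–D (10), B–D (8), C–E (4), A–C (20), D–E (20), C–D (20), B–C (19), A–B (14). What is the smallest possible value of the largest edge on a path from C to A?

10

Some routes from C to A:
C-B-A: max(19, 14) = 19
C-B-E-A: max(19, 10, 19) = 19
C-B-D-A: max(19, 8, 10) = 19
C-E-A: max(4, 19) = 19
C-E-B-A: max(4, 10, 14) = 14
C-E-B-D-A: max(4, 10, 8, 10) = 10
Smallest bottleneck: 10.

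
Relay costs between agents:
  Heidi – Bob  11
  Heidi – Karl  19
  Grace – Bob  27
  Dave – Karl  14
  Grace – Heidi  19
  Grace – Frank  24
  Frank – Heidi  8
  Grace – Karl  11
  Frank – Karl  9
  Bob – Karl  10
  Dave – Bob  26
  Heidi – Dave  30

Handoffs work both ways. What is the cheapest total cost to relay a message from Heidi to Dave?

30

Some routes from Heidi to Dave:
Heidi -> Bob -> Karl -> Dave: 11 + 10 + 14 = 35
Heidi -> Frank -> Karl -> Dave: 8 + 9 + 14 = 31
Heidi -> Dave: 30
Heidi -> Karl -> Dave: 19 + 14 = 33
The minimum is 30.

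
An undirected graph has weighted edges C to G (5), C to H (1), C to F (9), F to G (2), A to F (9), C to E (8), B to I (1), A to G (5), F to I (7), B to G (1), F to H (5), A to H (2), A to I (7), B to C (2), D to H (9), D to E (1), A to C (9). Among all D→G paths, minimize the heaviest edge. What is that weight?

8

A few of the D→G routes:
D - E - C - B - I - A - G: max(1, 8, 2, 1, 7, 5) = 8
D - E - C - B - I - A - H - F - G: max(1, 8, 2, 1, 7, 2, 5, 2) = 8
D - E - C - B - G: max(1, 8, 2, 1) = 8
D - E - C - B - I - F - G: max(1, 8, 2, 1, 7, 2) = 8
D - E - C - B - I - F - H - A - G: max(1, 8, 2, 1, 7, 5, 2, 5) = 8
Best route has worst link 8.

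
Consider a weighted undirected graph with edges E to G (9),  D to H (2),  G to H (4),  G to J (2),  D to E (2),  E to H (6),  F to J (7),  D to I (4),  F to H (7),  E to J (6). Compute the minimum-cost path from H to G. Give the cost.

4

A few of the H→G routes:
H - G: 4
H - D - E - G: 2 + 2 + 9 = 13
H - D - E - J - G: 2 + 2 + 6 + 2 = 12
Best route has total 4.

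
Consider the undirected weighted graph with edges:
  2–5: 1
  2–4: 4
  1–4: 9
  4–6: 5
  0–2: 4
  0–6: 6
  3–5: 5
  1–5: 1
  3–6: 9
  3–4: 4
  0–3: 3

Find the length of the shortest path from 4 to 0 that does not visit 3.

8

Paths from 4 to 0 avoiding 3:
4→1→5→2→0: 9 + 1 + 1 + 4 = 15
4→2→0: 4 + 4 = 8
4→6→0: 5 + 6 = 11
Shortest: 8.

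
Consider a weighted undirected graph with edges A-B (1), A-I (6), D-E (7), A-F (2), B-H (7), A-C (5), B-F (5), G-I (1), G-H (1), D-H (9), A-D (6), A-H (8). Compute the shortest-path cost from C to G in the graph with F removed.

12

Candidate routes:
C → A → B → H → G: 5 + 1 + 7 + 1 = 14
C → A → H → G: 5 + 8 + 1 = 14
C → A → I → G: 5 + 6 + 1 = 12
C → A → D → H → G: 5 + 6 + 9 + 1 = 21
Shortest: 12.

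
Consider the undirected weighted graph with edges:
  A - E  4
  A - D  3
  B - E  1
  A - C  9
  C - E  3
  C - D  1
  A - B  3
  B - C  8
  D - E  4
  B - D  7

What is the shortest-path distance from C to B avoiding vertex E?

Paths from C to B avoiding E:
C - A - D - B: 9 + 3 + 7 = 19
C - D - A - B: 1 + 3 + 3 = 7
C - A - B: 9 + 3 = 12
C - B: 8
C - D - B: 1 + 7 = 8
Best route has total 7.

7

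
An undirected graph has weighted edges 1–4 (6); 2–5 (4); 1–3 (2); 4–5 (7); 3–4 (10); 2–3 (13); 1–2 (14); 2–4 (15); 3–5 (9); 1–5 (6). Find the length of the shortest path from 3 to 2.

12

A few of the 3→2 routes:
3 - 2: 13
3 - 1 - 4 - 5 - 2: 2 + 6 + 7 + 4 = 19
3 - 4 - 5 - 2: 10 + 7 + 4 = 21
3 - 5 - 2: 9 + 4 = 13
3 - 1 - 5 - 2: 2 + 6 + 4 = 12
3 - 1 - 2: 2 + 14 = 16
Best route has total 12.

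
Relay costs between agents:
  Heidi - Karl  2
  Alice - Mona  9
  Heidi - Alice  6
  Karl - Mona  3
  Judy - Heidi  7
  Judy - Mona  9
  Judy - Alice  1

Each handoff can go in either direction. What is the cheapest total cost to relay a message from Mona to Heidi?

Some routes from Mona to Heidi:
Mona-Judy-Alice-Heidi: 9 + 1 + 6 = 16
Mona-Karl-Heidi: 3 + 2 = 5
Mona-Alice-Heidi: 9 + 6 = 15
Mona-Judy-Heidi: 9 + 7 = 16
Best route has total 5.

5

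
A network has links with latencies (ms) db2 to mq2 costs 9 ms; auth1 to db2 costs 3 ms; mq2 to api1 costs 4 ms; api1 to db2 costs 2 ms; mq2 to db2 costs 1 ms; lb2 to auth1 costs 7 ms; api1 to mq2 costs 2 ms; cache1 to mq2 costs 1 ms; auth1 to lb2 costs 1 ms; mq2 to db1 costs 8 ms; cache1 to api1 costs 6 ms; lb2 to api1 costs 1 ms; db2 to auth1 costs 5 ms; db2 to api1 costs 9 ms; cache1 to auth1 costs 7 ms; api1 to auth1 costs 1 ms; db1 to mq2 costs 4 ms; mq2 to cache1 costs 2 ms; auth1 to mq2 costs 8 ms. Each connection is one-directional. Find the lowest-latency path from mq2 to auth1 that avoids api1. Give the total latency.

6

Routes from mq2 to auth1 avoiding api1:
mq2-db2-auth1: 1 + 5 = 6
mq2-cache1-auth1: 2 + 7 = 9
Best route has total 6 ms.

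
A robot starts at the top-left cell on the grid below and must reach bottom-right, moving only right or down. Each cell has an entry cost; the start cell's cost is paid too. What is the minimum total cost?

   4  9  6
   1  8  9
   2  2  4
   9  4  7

20

Cheapest: r0c0 → r1c0 → r2c0 → r2c1 → r2c2 → r3c2
  4 + 1 + 2 + 2 + 4 + 7 = 20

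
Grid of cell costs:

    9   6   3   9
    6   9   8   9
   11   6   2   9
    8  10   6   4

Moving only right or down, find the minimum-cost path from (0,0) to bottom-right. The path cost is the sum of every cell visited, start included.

38

Cheapest: [0,0]→[0,1]→[0,2]→[1,2]→[2,2]→[3,2]→[3,3]
  9 + 6 + 3 + 8 + 2 + 6 + 4 = 38
For comparison, the top-then-right route costs 49.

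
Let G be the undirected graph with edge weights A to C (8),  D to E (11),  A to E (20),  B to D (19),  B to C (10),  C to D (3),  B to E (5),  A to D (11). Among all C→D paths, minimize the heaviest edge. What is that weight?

3

Checking several routes:
C → D: max(3) = 3
C → A → D: max(8, 11) = 11
C → B → E → D: max(10, 5, 11) = 11
Best route has worst link 3.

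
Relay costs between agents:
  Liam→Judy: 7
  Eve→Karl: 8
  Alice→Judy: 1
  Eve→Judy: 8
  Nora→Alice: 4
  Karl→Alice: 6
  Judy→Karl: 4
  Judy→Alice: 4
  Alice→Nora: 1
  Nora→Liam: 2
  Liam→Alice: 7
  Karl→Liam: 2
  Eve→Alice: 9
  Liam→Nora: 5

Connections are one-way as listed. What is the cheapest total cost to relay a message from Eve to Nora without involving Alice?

15

Paths from Eve to Nora avoiding Alice:
Eve - Judy - Karl - Liam - Nora: 8 + 4 + 2 + 5 = 19
Eve - Karl - Liam - Nora: 8 + 2 + 5 = 15
Best route has total 15.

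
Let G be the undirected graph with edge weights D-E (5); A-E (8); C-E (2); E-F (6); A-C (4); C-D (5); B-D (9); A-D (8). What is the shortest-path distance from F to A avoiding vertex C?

14

Routes from F to A avoiding C:
F - E - D - A: 6 + 5 + 8 = 19
F - E - A: 6 + 8 = 14
Shortest: 14.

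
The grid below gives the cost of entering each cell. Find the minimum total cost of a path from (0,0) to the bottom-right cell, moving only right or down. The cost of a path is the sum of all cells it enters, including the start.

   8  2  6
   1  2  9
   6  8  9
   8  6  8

One optimal route is [0,0] [1,0] [1,1] [2,1] [3,1] [3,2].
Its cost is 8 + 1 + 2 + 8 + 6 + 8 = 33.
For comparison, the top-then-right route costs 42.

33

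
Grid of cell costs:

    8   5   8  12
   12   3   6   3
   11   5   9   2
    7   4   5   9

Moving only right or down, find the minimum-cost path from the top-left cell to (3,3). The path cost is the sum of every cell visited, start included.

Path [0,0]→[0,1]→[1,1]→[1,2]→[1,3]→[2,3]→[3,3]: 8 + 5 + 3 + 6 + 3 + 2 + 9 = 36.
For comparison, the top-then-right route costs 47.

36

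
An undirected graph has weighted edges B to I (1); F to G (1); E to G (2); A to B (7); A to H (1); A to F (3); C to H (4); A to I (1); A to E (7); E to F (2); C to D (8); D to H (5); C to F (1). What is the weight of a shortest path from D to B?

Checking several routes:
D → H → A → I → B: 5 + 1 + 1 + 1 = 8
D → C → F → A → I → B: 8 + 1 + 3 + 1 + 1 = 14
D → H → A → B: 5 + 1 + 7 = 13
Best route has total 8.

8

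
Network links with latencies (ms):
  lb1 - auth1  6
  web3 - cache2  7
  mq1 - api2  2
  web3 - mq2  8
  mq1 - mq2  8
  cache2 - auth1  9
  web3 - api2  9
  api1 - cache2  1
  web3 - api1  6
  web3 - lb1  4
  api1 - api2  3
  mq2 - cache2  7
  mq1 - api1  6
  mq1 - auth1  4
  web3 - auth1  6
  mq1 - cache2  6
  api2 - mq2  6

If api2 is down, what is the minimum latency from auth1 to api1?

Comparing a few candidate routes:
auth1-web3-api1: 6 + 6 = 12
auth1-mq1-api1: 4 + 6 = 10
auth1-mq1-cache2-api1: 4 + 6 + 1 = 11
auth1-cache2-api1: 9 + 1 = 10
Best route has total 10 ms.

10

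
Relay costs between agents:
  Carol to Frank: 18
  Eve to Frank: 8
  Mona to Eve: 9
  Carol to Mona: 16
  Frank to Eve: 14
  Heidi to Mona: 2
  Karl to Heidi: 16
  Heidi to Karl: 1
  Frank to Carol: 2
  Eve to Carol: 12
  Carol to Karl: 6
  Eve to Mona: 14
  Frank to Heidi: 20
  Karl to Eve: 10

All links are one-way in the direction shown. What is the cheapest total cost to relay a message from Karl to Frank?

18

Routes from Karl to Frank:
Karl-Eve-Carol-Frank: 10 + 12 + 18 = 40
Karl-Eve-Frank: 10 + 8 = 18
Karl-Heidi-Mona-Eve-Carol-Frank: 16 + 2 + 9 + 12 + 18 = 57
Karl-Heidi-Mona-Eve-Frank: 16 + 2 + 9 + 8 = 35
Shortest: 18.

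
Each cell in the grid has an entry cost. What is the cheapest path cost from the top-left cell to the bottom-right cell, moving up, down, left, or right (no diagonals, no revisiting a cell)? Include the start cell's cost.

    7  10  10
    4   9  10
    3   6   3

23

Take [0,0] -> [1,0] -> [2,0] -> [2,1] -> [2,2] for a total of 7 + 4 + 3 + 6 + 3 = 23.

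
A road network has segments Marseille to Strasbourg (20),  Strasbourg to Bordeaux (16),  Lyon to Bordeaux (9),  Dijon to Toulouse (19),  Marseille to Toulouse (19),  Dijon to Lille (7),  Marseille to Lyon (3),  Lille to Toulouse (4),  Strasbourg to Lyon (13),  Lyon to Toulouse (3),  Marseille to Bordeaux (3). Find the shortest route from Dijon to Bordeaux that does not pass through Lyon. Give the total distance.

Candidate routes:
Dijon - Lille - Toulouse - Marseille - Strasbourg - Bordeaux: 7 + 4 + 19 + 20 + 16 = 66
Dijon - Toulouse - Marseille - Bordeaux: 19 + 19 + 3 = 41
Dijon - Lille - Toulouse - Marseille - Bordeaux: 7 + 4 + 19 + 3 = 33
Dijon - Toulouse - Marseille - Strasbourg - Bordeaux: 19 + 19 + 20 + 16 = 74
The minimum is 33.

33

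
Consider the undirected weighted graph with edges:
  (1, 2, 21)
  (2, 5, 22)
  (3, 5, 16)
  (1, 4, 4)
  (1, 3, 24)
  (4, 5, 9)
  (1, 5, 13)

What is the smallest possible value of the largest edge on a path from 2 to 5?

Paths from 2 to 5:
2 → 1 → 4 → 5: max(21, 4, 9) = 21
2 → 1 → 3 → 5: max(21, 24, 16) = 24
2 → 5: max(22) = 22
2 → 1 → 5: max(21, 13) = 21
Smallest bottleneck: 21.

21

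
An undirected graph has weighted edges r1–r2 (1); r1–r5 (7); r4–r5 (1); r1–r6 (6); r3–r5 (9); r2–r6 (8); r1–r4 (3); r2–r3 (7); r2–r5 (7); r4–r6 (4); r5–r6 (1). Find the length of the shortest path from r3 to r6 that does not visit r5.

14

Candidate routes:
r3 -> r2 -> r1 -> r6: 7 + 1 + 6 = 14
r3 -> r2 -> r6: 7 + 8 = 15
r3 -> r2 -> r1 -> r4 -> r6: 7 + 1 + 3 + 4 = 15
Best route has total 14.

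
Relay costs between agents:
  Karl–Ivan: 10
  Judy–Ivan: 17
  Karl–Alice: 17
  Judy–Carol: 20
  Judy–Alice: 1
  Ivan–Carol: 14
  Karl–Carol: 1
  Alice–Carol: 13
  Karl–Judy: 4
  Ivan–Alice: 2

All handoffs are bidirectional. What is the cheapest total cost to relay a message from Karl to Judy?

Comparing a few candidate routes:
Karl→Carol→Alice→Judy: 1 + 13 + 1 = 15
Karl→Judy: 4
Karl→Ivan→Alice→Judy: 10 + 2 + 1 = 13
Karl→Alice→Judy: 17 + 1 = 18
Shortest: 4.

4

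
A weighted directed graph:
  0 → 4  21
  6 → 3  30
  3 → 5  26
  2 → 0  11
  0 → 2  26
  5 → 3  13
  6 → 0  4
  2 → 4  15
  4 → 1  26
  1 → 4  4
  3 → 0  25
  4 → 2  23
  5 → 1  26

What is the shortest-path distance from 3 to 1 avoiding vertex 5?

72

Paths from 3 to 1 avoiding 5:
3 -> 0 -> 2 -> 4 -> 1: 25 + 26 + 15 + 26 = 92
3 -> 0 -> 4 -> 1: 25 + 21 + 26 = 72
Best route has total 72.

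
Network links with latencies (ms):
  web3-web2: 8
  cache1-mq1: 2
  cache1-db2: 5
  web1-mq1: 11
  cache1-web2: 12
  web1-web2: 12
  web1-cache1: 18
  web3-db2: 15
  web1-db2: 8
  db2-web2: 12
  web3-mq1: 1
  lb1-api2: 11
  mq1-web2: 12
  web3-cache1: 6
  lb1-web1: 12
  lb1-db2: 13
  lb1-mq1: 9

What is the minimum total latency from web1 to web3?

12

Some routes from web1 to web3:
web1-mq1-cache1-web3: 11 + 2 + 6 = 19
web1-mq1-web3: 11 + 1 = 12
web1-db2-cache1-mq1-web3: 8 + 5 + 2 + 1 = 16
web1-db2-cache1-web3: 8 + 5 + 6 = 19
Best route has total 12 ms.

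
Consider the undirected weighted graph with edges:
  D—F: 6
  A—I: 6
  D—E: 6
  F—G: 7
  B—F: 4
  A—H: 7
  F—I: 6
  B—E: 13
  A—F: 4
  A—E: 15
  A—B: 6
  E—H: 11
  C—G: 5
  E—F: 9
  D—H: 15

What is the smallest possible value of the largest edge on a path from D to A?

6

Comparing a few candidate routes:
D→F→I→A: max(6, 6, 6) = 6
D→F→A: max(6, 4) = 6
D→F→B→A: max(6, 4, 6) = 6
The minimum achievable maximum is 6.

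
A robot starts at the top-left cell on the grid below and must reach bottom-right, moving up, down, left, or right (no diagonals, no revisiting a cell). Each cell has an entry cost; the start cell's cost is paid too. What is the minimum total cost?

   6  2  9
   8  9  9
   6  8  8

33

Cheapest: (0,0) (0,1) (1,1) (2,1) (2,2)
  6 + 2 + 9 + 8 + 8 = 33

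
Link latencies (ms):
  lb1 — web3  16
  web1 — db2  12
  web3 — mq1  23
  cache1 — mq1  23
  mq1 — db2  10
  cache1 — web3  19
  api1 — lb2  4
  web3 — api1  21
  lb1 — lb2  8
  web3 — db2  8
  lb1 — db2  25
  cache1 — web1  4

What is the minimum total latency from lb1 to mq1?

34

Checking several routes:
lb1 - lb2 - api1 - web3 - mq1: 8 + 4 + 21 + 23 = 56
lb1 - db2 - web3 - mq1: 25 + 8 + 23 = 56
lb1 - web3 - db2 - mq1: 16 + 8 + 10 = 34
lb1 - web3 - mq1: 16 + 23 = 39
lb1 - db2 - mq1: 25 + 10 = 35
lb1 - lb2 - api1 - web3 - db2 - mq1: 8 + 4 + 21 + 8 + 10 = 51
Best route has total 34 ms.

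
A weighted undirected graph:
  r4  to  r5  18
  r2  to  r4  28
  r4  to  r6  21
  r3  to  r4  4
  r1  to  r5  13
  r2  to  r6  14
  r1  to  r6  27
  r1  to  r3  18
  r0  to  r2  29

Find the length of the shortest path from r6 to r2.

Checking several routes:
r6 → r1 → r3 → r4 → r2: 27 + 18 + 4 + 28 = 77
r6 → r4 → r2: 21 + 28 = 49
r6 → r2: 14
Best route has total 14.

14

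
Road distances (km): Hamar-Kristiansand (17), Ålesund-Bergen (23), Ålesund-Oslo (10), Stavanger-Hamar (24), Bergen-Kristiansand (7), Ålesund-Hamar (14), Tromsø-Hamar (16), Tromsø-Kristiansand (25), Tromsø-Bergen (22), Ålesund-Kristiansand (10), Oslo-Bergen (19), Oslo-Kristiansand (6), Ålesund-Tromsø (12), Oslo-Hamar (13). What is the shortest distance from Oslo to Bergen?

13

A few of the Oslo→Bergen routes:
Oslo - Kristiansand - Bergen: 6 + 7 = 13
Oslo - Ålesund - Kristiansand - Bergen: 10 + 10 + 7 = 27
Oslo - Hamar - Kristiansand - Bergen: 13 + 17 + 7 = 37
Oslo - Ålesund - Bergen: 10 + 23 = 33
Oslo - Kristiansand - Ålesund - Bergen: 6 + 10 + 23 = 39
Oslo - Bergen: 19
The minimum is 13 km.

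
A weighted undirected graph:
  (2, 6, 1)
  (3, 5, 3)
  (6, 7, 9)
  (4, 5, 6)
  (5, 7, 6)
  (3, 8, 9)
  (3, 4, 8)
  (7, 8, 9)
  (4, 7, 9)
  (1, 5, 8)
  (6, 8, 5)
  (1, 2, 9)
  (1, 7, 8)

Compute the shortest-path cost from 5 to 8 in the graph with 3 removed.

15

A few of the 5→8 routes:
5 -> 4 -> 7 -> 8: 6 + 9 + 9 = 24
5 -> 7 -> 6 -> 8: 6 + 9 + 5 = 20
5 -> 1 -> 7 -> 8: 8 + 8 + 9 = 25
5 -> 1 -> 2 -> 6 -> 8: 8 + 9 + 1 + 5 = 23
5 -> 4 -> 7 -> 6 -> 8: 6 + 9 + 9 + 5 = 29
5 -> 7 -> 8: 6 + 9 = 15
Shortest: 15.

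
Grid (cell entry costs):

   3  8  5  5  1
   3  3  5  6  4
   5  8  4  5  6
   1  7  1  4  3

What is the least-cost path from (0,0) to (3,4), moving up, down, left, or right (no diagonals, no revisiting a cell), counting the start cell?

Cheapest: r0c0 -> r1c0 -> r1c1 -> r1c2 -> r2c2 -> r3c2 -> r3c3 -> r3c4
  3 + 3 + 3 + 5 + 4 + 1 + 4 + 3 = 26

26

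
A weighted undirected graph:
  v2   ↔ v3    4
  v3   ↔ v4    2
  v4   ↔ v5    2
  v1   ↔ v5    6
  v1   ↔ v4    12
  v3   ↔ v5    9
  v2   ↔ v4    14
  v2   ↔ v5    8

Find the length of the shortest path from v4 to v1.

A few of the v4→v1 routes:
v4-v1: 12
v4-v3-v2-v5-v1: 2 + 4 + 8 + 6 = 20
v4-v5-v1: 2 + 6 = 8
v4-v2-v5-v1: 14 + 8 + 6 = 28
v4-v3-v5-v1: 2 + 9 + 6 = 17
The minimum is 8.

8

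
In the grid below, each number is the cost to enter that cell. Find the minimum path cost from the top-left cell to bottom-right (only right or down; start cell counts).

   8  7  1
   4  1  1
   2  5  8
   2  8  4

Path [0,0] [1,0] [1,1] [1,2] [2,2] [3,2]: 8 + 4 + 1 + 1 + 8 + 4 = 26.

26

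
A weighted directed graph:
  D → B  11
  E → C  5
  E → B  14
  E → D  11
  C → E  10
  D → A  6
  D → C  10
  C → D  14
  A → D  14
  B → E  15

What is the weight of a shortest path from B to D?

26

Paths from B to D:
B→E→C→D: 15 + 5 + 14 = 34
B→E→D: 15 + 11 = 26
Shortest: 26.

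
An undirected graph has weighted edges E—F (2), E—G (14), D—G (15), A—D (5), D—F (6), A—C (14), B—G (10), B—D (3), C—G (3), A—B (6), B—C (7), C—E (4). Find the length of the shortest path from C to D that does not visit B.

12

Routes from C to D avoiding B:
C - G - E - F - D: 3 + 14 + 2 + 6 = 25
C - E - F - D: 4 + 2 + 6 = 12
C - E - G - D: 4 + 14 + 15 = 33
C - G - D: 3 + 15 = 18
C - A - D: 14 + 5 = 19
The minimum is 12.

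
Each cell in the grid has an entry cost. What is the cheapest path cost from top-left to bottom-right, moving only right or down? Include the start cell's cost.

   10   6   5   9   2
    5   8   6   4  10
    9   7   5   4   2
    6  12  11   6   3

40

Best path: [0,0] -> [0,1] -> [0,2] -> [1,2] -> [1,3] -> [2,3] -> [2,4] -> [3,4]
Cost: 10 + 6 + 5 + 6 + 4 + 4 + 2 + 3 = 40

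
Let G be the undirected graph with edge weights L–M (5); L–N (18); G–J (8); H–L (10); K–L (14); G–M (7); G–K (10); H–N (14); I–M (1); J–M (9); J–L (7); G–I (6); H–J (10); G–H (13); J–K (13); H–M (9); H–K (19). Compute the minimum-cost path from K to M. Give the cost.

A few of the K→M routes:
K -> G -> M: 10 + 7 = 17
K -> L -> M: 14 + 5 = 19
K -> G -> I -> M: 10 + 6 + 1 = 17
Best route has total 17.

17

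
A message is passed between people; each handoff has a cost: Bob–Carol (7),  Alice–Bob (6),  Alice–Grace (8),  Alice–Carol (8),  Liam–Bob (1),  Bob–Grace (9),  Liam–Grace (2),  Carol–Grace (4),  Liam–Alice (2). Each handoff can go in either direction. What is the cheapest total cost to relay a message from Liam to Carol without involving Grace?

Routes from Liam to Carol avoiding Grace:
Liam→Bob→Alice→Carol: 1 + 6 + 8 = 15
Liam→Bob→Carol: 1 + 7 = 8
Liam→Alice→Carol: 2 + 8 = 10
Liam→Alice→Bob→Carol: 2 + 6 + 7 = 15
Best route has total 8.

8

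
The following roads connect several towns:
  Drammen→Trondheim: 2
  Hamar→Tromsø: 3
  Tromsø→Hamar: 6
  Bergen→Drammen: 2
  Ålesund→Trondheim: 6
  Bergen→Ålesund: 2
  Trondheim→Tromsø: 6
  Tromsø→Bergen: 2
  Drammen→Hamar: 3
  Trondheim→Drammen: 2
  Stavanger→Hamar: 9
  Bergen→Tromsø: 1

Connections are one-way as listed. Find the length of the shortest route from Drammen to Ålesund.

10

Routes from Drammen to Ålesund:
Drammen - Hamar - Tromsø - Bergen - Ålesund: 3 + 3 + 2 + 2 = 10
Drammen - Trondheim - Tromsø - Bergen - Ålesund: 2 + 6 + 2 + 2 = 12
The minimum is 10.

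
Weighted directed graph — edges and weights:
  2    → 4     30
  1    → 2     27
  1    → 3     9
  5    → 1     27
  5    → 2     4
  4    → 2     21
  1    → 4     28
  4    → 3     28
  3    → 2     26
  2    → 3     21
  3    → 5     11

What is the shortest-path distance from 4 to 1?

Routes from 4 to 1:
4-3-5-1: 28 + 11 + 27 = 66
4-2-3-5-1: 21 + 21 + 11 + 27 = 80
The minimum is 66.

66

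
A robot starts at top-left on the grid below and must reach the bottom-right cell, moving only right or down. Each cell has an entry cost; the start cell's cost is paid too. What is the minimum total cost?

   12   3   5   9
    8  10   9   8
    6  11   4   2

35

One optimal route is r0c0 r0c1 r0c2 r1c2 r2c2 r2c3.
Its cost is 12 + 3 + 5 + 9 + 4 + 2 = 35.
For comparison, the top-then-right route costs 39.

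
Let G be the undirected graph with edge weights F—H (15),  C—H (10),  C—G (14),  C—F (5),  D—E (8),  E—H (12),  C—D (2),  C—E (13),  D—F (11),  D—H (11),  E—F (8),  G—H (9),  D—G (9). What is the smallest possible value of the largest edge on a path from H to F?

9

A few of the H→F routes:
H → D → E → F: max(11, 8, 8) = 11
H → C → D → E → F: max(10, 2, 8, 8) = 10
H → G → D → C → F: max(9, 9, 2, 5) = 9
H → G → D → E → F: max(9, 9, 8, 8) = 9
H → C → F: max(10, 5) = 10
Best route has worst link 9.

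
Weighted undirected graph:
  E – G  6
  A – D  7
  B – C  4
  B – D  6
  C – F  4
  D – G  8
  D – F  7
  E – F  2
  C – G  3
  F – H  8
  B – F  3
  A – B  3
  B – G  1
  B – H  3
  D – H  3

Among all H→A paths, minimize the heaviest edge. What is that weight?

Comparing a few candidate routes:
H → B → G → E → F → D → A: max(3, 1, 6, 2, 7, 7) = 7
H → B → A: max(3, 3) = 3
H → B → G → C → F → D → A: max(3, 1, 3, 4, 7, 7) = 7
H → D → B → A: max(3, 6, 3) = 6
Smallest bottleneck: 3.

3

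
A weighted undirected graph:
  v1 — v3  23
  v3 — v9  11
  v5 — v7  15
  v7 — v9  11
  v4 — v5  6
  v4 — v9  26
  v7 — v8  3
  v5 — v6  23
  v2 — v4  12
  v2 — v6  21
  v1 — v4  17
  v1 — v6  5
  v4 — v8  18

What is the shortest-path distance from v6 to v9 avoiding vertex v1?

Some routes from v6 to v9 avoiding v1:
v6 - v2 - v4 - v5 - v7 - v9: 21 + 12 + 6 + 15 + 11 = 65
v6 - v5 - v4 - v9: 23 + 6 + 26 = 55
v6 - v5 - v4 - v8 - v7 - v9: 23 + 6 + 18 + 3 + 11 = 61
v6 - v5 - v7 - v9: 23 + 15 + 11 = 49
v6 - v2 - v4 - v9: 21 + 12 + 26 = 59
Shortest: 49.

49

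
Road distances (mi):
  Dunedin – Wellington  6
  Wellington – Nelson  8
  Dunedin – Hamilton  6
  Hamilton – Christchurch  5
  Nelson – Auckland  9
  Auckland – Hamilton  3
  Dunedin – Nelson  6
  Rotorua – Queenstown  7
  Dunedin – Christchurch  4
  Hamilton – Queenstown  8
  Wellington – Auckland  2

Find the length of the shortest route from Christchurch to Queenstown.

Some routes from Christchurch to Queenstown:
Christchurch -> Dunedin -> Nelson -> Auckland -> Hamilton -> Queenstown: 4 + 6 + 9 + 3 + 8 = 30
Christchurch -> Dunedin -> Hamilton -> Queenstown: 4 + 6 + 8 = 18
Christchurch -> Dunedin -> Wellington -> Auckland -> Hamilton -> Queenstown: 4 + 6 + 2 + 3 + 8 = 23
Christchurch -> Hamilton -> Queenstown: 5 + 8 = 13
The minimum is 13 mi.

13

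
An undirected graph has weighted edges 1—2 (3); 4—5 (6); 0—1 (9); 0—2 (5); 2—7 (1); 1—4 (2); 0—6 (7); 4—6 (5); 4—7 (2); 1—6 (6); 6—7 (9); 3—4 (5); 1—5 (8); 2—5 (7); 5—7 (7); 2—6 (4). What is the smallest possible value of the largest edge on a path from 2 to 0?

5

Some routes from 2 to 0:
2-7-4-6-0: max(1, 2, 5, 7) = 7
2-0: max(5) = 5
2-7-5-4-6-0: max(1, 7, 6, 5, 7) = 7
2-7-5-4-1-6-0: max(1, 7, 6, 2, 6, 7) = 7
The minimum achievable maximum is 5.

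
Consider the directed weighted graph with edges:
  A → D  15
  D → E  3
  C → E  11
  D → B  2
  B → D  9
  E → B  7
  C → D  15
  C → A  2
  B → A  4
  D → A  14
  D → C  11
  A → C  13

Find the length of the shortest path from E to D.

16

Candidate routes:
E -> B -> A -> C -> D: 7 + 4 + 13 + 15 = 39
E -> B -> A -> D: 7 + 4 + 15 = 26
E -> B -> D: 7 + 9 = 16
Shortest: 16.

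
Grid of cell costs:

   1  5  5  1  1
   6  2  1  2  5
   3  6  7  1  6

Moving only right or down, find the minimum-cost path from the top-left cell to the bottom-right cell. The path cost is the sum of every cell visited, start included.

Take [0,0] [0,1] [1,1] [1,2] [1,3] [2,3] [2,4] for a total of 1 + 5 + 2 + 1 + 2 + 1 + 6 = 18.
For comparison, the top-then-right route costs 24.

18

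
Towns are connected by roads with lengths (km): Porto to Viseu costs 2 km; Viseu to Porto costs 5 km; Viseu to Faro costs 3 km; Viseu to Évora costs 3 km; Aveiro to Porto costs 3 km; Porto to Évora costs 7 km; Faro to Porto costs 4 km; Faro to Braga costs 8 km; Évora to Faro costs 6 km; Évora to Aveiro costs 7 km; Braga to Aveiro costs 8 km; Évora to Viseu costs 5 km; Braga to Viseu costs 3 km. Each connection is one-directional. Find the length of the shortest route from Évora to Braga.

14

Candidate routes:
Évora-Faro-Braga: 6 + 8 = 14
Évora-Viseu-Faro-Braga: 5 + 3 + 8 = 16
Évora-Aveiro-Porto-Viseu-Faro-Braga: 7 + 3 + 2 + 3 + 8 = 23
Shortest: 14 km.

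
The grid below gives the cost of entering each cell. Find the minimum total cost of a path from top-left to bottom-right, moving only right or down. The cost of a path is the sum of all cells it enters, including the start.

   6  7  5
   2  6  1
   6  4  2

17

Path r0c0→r1c0→r1c1→r1c2→r2c2: 6 + 2 + 6 + 1 + 2 = 17.
For comparison, the top-then-right route costs 21.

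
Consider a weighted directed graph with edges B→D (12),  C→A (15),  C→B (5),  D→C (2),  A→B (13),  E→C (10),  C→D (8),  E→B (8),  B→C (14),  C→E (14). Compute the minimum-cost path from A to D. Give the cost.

25

Paths from A to D:
A→B→D: 13 + 12 = 25
A→B→C→D: 13 + 14 + 8 = 35
Shortest: 25.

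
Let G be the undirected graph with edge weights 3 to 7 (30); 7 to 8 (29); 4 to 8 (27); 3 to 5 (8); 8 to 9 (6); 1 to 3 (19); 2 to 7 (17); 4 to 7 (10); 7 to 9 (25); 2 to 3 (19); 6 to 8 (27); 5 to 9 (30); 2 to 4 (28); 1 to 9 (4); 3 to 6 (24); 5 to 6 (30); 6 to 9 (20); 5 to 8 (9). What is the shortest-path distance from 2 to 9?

42

Checking several routes:
2-7-9: 17 + 25 = 42
2-3-1-9: 19 + 19 + 4 = 42
2-3-5-8-9: 19 + 8 + 9 + 6 = 42
Best route has total 42.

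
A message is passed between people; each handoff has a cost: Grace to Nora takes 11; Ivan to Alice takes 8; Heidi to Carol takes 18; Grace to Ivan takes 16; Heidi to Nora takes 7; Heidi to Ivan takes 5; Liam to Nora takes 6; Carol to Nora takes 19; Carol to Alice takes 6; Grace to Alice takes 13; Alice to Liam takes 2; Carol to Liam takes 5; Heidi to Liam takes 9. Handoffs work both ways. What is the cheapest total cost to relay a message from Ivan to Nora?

12

Some routes from Ivan to Nora:
Ivan-Heidi-Nora: 5 + 7 = 12
Ivan-Heidi-Liam-Nora: 5 + 9 + 6 = 20
Ivan-Alice-Carol-Liam-Nora: 8 + 6 + 5 + 6 = 25
Ivan-Alice-Liam-Nora: 8 + 2 + 6 = 16
Best route has total 12.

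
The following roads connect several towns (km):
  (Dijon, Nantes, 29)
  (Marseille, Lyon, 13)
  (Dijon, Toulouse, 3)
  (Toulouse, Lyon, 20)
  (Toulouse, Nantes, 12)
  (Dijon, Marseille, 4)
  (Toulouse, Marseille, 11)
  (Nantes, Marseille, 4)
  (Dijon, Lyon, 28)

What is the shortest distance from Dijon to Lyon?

Checking several routes:
Dijon -> Toulouse -> Marseille -> Lyon: 3 + 11 + 13 = 27
Dijon -> Toulouse -> Lyon: 3 + 20 = 23
Dijon -> Marseille -> Lyon: 4 + 13 = 17
Best route has total 17 km.

17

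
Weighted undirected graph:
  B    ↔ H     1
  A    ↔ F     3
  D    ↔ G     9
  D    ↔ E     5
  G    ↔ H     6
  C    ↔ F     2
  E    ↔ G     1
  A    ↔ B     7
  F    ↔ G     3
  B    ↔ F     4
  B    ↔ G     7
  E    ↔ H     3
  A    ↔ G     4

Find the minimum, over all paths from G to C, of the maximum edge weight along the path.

Checking several routes:
G -> H -> B -> F -> C: max(6, 1, 4, 2) = 6
G -> A -> B -> F -> C: max(4, 7, 4, 2) = 7
G -> F -> C: max(3, 2) = 3
G -> E -> H -> B -> F -> C: max(1, 3, 1, 4, 2) = 4
G -> A -> F -> C: max(4, 3, 2) = 4
Best route has worst link 3.

3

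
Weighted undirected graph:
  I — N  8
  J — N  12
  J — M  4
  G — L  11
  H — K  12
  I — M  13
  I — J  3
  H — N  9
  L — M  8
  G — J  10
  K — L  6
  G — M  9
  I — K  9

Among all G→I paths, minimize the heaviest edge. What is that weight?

Checking several routes:
G - J - M - L - K - I: max(10, 4, 8, 6, 9) = 10
G - M - J - I: max(9, 4, 3) = 9
G - J - I: max(10, 3) = 10
G - M - L - K - I: max(9, 8, 6, 9) = 9
The minimum achievable maximum is 9.

9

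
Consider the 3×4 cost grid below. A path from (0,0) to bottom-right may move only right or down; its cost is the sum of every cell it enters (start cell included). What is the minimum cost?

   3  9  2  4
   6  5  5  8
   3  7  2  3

Cheapest: [0,0] -> [0,1] -> [0,2] -> [1,2] -> [2,2] -> [2,3]
  3 + 9 + 2 + 5 + 2 + 3 = 24
(Top row then right column would cost 29.)

24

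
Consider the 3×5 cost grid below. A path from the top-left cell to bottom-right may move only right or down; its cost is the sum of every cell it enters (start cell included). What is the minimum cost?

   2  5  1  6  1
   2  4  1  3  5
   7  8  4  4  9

25

Cheapest: [0,0] -> [0,1] -> [0,2] -> [1,2] -> [1,3] -> [2,3] -> [2,4]
  2 + 5 + 1 + 1 + 3 + 4 + 9 = 25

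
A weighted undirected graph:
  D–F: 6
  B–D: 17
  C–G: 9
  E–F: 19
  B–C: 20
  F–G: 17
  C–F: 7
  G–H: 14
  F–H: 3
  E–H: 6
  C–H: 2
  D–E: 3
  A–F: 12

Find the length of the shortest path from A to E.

Some routes from A to E:
A → F → D → E: 12 + 6 + 3 = 21
A → F → H → E: 12 + 3 + 6 = 21
A → F → C → H → E: 12 + 7 + 2 + 6 = 27
A → F → E: 12 + 19 = 31
The minimum is 21.

21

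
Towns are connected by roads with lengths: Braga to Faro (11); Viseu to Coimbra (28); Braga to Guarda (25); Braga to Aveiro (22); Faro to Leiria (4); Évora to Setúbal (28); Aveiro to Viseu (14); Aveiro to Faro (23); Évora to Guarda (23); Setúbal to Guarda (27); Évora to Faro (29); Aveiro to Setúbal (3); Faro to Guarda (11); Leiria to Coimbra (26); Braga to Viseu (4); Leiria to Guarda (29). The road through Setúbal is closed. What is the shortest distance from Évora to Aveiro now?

52

Some routes from Évora to Aveiro avoiding Setúbal:
Évora → Faro → Aveiro: 29 + 23 = 52
Évora → Guarda → Faro → Aveiro: 23 + 11 + 23 = 57
Évora → Faro → Braga → Viseu → Aveiro: 29 + 11 + 4 + 14 = 58
The minimum is 52.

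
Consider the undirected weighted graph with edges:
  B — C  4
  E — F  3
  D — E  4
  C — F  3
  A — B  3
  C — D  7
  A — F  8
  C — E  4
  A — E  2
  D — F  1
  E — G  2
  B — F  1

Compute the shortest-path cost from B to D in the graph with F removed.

Checking several routes:
B→C→D: 4 + 7 = 11
B→C→E→D: 4 + 4 + 4 = 12
B→A→E→D: 3 + 2 + 4 = 9
Best route has total 9.

9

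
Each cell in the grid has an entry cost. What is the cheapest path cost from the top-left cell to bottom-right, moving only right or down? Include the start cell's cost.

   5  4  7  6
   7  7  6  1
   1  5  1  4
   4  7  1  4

Best path: r0c0 → r1c0 → r2c0 → r2c1 → r2c2 → r3c2 → r3c3
Cost: 5 + 7 + 1 + 5 + 1 + 1 + 4 = 24
(Top row then right column would cost 31.)

24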